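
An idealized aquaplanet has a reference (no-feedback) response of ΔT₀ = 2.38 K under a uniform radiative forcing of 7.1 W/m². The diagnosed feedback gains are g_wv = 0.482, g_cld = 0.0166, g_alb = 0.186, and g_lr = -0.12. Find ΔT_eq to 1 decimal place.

5.5 K

Total gain g = 0.482 + 0.0166 + 0.186 − 0.12 = 0.5646.
Amplification A = 1/(1 − 0.5646) = 2.297.
ΔT = 2.38 × 2.297 = 5.5 K.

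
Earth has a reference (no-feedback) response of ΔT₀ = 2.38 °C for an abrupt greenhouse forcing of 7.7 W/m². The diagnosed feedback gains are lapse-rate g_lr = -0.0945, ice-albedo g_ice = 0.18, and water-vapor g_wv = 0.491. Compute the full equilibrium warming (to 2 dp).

5.62 °C

Total gain g = -0.0945 + 0.18 + 0.491 = 0.5765.
Amplification A = 1/(1 − 0.5765) = 2.361.
ΔT = 2.38 × 2.361 = 5.62 °C.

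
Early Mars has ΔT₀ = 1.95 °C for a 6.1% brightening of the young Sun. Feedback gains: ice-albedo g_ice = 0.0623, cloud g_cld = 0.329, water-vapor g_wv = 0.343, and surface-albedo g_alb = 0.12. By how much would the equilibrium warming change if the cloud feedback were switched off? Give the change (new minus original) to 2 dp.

Original: g = 0.8543, ΔT = 1.95/(1−0.8543) = 13.3837 °C.
Without cloud: g' = 0.5253, ΔT' = 1.95/(1−0.5253) = 4.1079 °C.
Change = 4.1079 − 13.3837 = -9.28 °C.

-9.28 °C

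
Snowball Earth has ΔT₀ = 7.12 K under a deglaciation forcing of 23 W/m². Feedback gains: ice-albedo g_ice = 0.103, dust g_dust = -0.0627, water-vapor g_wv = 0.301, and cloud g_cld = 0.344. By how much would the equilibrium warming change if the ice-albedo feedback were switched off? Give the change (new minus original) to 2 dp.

-5.58 K

Original: g = 0.6853, ΔT = 7.12/(1−0.6853) = 22.6247 K.
Without ice-albedo: g' = 0.5823, ΔT' = 7.12/(1−0.5823) = 17.0457 K.
Change = 17.0457 − 22.6247 = -5.58 K.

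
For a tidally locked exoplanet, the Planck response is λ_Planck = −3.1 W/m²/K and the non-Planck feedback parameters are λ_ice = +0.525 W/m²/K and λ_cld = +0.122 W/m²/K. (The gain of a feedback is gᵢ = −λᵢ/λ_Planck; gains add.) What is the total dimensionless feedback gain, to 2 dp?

Convert to gains: g_ice = 0.525/3.1 = 0.1694; g_cld = 0.122/3.1 = 0.03935.
Total gain g = 0.20875.

0.21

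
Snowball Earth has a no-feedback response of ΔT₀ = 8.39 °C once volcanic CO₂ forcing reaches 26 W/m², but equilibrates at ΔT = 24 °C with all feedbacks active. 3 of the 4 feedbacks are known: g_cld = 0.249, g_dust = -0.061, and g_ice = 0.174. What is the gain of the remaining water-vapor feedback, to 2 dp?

Amplification A = ΔT/ΔT₀ = 24/8.39 = 2.861.
Total gain g = 1 − 1/A = 1 − 1/2.861 = 0.6505.
Known gains sum to 0.249 − 0.061 + 0.174 = 0.362.
g_wv = 0.6505 − 0.362 = 0.29.

0.29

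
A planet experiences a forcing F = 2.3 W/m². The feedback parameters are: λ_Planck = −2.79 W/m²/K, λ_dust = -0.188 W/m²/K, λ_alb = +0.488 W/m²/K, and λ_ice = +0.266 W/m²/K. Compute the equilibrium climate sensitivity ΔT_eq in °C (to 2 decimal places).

Net feedback parameter λ = (−2.79) + (-0.188) + (+0.488) + (+0.266) = -2.224 W/m²/K.
ΔT = −F/λ = −2.3/(-2.224) = 1.03 °C.

1.03 °C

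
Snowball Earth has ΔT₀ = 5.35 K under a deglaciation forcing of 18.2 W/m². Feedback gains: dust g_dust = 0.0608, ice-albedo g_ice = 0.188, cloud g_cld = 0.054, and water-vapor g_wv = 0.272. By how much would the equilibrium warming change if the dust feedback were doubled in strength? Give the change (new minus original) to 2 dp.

2.10 K

Original: g = 0.5748, ΔT = 5.35/(1−0.5748) = 12.5823 K.
With doubled dust: g' = 0.6356, ΔT' = 5.35/(1−0.6356) = 14.6817 K.
Change = 14.6817 − 12.5823 = 2.10 K.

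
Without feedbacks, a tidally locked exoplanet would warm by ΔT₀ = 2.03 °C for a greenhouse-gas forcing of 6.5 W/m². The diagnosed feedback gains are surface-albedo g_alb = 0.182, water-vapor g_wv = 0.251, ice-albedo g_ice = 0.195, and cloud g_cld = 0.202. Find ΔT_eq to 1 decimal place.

Total gain g = 0.182 + 0.251 + 0.195 + 0.202 = 0.83.
Amplification A = 1/(1 − 0.83) = 5.882.
ΔT = 2.03 × 5.882 = 11.9 °C.

11.9 °C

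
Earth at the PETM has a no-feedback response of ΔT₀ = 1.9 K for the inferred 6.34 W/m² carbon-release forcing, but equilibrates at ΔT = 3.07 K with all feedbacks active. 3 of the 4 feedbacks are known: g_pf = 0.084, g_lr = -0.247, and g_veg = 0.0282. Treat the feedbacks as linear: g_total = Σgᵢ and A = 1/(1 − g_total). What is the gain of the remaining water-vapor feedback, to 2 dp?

0.52

Amplification A = ΔT/ΔT₀ = 3.07/1.9 = 1.616.
Total gain g = 1 − 1/A = 1 − 1/1.616 = 0.3812.
Known gains sum to 0.084 − 0.247 + 0.0282 = -0.1348.
g_wv = 0.3812 + 0.1348 = 0.52.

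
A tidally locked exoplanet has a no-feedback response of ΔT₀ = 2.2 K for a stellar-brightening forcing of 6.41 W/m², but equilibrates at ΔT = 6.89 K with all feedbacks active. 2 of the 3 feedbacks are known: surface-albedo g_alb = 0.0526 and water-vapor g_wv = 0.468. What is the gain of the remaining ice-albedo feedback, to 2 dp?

0.16

Amplification A = ΔT/ΔT₀ = 6.89/2.2 = 3.132.
Total gain g = 1 − 1/A = 1 − 1/3.132 = 0.6807.
Known gains sum to 0.0526 + 0.468 = 0.5206.
g_ice = 0.6807 − 0.5206 = 0.16.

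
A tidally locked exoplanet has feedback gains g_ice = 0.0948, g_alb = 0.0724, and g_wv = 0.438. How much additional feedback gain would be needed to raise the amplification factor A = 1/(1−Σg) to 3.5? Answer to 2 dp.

0.11

Current total gain = 0.6052.
Target gain for A = 3.5: g* = 1 − 1/3.5 = 0.7143.
Additional gain needed = 0.7143 − 0.6052 = 0.11.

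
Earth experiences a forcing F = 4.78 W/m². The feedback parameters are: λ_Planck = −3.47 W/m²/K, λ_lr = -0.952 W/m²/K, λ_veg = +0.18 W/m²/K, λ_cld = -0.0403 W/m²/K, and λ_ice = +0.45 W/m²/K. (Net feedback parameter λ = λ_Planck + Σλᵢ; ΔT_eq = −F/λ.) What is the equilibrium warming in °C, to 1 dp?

Net feedback parameter λ = (−3.47) + (-0.952) + (+0.18) + (-0.0403) + (+0.45) = -3.8323 W/m²/K.
ΔT = −F/λ = −4.78/(-3.8323) = 1.2 °C.

1.2 °C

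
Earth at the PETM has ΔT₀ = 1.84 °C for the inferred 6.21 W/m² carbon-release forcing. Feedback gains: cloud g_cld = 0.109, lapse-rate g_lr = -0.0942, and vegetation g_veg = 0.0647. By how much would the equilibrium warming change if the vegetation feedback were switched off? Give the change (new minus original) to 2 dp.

Original: g = 0.0795, ΔT = 1.84/(1−0.0795) = 1.9989 °C.
Without vegetation: g' = 0.0148, ΔT' = 1.84/(1−0.0148) = 1.8676 °C.
Change = 1.8676 − 1.9989 = -0.13 °C.

-0.13 °C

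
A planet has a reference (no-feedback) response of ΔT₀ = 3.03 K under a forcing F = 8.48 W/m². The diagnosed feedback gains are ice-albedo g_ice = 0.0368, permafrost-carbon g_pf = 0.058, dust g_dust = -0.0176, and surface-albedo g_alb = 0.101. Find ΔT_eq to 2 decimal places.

3.69 K

Total gain g = 0.0368 + 0.058 − 0.0176 + 0.101 = 0.1782.
Amplification A = 1/(1 − 0.1782) = 1.217.
ΔT = 3.03 × 1.217 = 3.69 K.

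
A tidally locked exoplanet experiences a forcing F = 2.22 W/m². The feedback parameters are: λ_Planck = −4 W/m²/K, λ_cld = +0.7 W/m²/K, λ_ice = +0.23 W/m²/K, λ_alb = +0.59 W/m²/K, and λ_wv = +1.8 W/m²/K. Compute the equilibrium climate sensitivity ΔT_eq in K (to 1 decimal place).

3.3 K

Net feedback parameter λ = (−4) + (+0.7) + (+0.23) + (+0.59) + (+1.8) = -0.68 W/m²/K.
ΔT = −F/λ = −2.22/(-0.68) = 3.3 K.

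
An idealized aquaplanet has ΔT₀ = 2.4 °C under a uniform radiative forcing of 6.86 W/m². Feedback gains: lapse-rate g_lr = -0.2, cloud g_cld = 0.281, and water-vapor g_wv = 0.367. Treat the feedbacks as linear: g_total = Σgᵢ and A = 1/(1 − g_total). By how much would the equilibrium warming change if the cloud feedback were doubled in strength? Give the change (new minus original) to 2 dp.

Original: g = 0.448, ΔT = 2.4/(1−0.448) = 4.3478 °C.
With doubled cloud: g' = 0.729, ΔT' = 2.4/(1−0.729) = 8.8561 °C.
Change = 8.8561 − 4.3478 = 4.51 °C.

4.51 °C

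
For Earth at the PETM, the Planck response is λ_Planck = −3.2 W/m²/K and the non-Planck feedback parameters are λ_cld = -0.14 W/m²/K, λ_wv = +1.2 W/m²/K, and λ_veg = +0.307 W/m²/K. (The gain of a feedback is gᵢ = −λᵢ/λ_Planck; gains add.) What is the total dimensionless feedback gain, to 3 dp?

Convert to gains: g_cld = -0.14/3.2 = -0.04375; g_wv = 1.2/3.2 = 0.375; g_veg = 0.307/3.2 = 0.09594.
Total gain g = 0.42719.

0.427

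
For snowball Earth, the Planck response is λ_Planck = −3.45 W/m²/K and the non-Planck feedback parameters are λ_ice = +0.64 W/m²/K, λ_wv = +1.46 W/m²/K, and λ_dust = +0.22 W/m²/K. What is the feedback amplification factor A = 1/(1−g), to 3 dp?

Convert to gains: g_ice = 0.64/3.45 = 0.1855; g_wv = 1.46/3.45 = 0.4232; g_dust = 0.22/3.45 = 0.06377.
Total gain g = 0.67247.
A = 1/(1 − 0.67247) = 3.053.

3.053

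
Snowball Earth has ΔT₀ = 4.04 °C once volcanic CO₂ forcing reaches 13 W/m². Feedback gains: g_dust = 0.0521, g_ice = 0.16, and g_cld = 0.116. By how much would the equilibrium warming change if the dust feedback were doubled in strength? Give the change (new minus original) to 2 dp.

0.51 °C

Original: g = 0.3281, ΔT = 4.04/(1−0.3281) = 6.0128 °C.
With doubled dust: g' = 0.3802, ΔT' = 4.04/(1−0.3802) = 6.5182 °C.
Change = 6.5182 − 6.0128 = 0.51 °C.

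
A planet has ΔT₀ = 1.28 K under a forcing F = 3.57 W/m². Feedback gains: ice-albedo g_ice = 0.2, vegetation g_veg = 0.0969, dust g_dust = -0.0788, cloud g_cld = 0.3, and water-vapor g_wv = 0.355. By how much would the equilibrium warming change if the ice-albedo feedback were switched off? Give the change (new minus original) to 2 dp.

-6.17 K

Original: g = 0.8731, ΔT = 1.28/(1−0.8731) = 10.0867 K.
Without ice-albedo: g' = 0.6731, ΔT' = 1.28/(1−0.6731) = 3.9156 K.
Change = 3.9156 − 10.0867 = -6.17 K.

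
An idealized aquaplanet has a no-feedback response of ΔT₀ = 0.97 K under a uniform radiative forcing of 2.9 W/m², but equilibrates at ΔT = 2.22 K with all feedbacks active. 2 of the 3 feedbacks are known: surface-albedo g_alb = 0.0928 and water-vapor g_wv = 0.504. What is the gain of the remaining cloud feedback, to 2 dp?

Amplification A = ΔT/ΔT₀ = 2.22/0.97 = 2.289.
Total gain g = 1 − 1/A = 1 − 1/2.289 = 0.5631.
Known gains sum to 0.0928 + 0.504 = 0.5968.
g_cld = 0.5631 − 0.5968 = -0.03.

-0.03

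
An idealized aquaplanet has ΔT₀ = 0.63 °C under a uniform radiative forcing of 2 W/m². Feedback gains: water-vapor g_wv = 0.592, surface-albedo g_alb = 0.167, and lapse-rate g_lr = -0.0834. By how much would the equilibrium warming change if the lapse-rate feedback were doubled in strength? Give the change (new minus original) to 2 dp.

Original: g = 0.6756, ΔT = 0.63/(1−0.6756) = 1.9420 °C.
With doubled lapse-rate: g' = 0.5922, ΔT' = 0.63/(1−0.5922) = 1.5449 °C.
Change = 1.5449 − 1.9420 = -0.40 °C.

-0.40 °C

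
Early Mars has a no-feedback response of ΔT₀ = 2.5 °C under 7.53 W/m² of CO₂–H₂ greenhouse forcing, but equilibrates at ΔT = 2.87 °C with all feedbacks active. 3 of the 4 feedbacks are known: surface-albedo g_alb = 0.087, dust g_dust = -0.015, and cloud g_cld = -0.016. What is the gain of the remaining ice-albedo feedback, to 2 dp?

0.07

Amplification A = ΔT/ΔT₀ = 2.87/2.5 = 1.148.
Total gain g = 1 − 1/A = 1 − 1/1.148 = 0.1289.
Known gains sum to 0.087 − 0.015 − 0.016 = 0.056.
g_ice = 0.1289 − 0.056 = 0.07.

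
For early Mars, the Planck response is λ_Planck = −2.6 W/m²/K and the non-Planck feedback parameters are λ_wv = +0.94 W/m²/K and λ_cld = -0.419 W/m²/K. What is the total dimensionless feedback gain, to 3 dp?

Convert to gains: g_wv = 0.94/2.6 = 0.3615; g_cld = -0.419/2.6 = -0.1612.
Total gain g = 0.2003.

0.200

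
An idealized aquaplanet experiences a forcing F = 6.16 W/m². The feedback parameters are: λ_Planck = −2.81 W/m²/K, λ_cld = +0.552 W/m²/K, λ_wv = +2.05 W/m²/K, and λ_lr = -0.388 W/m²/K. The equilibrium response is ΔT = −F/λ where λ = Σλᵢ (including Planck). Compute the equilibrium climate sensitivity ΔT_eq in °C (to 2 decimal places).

Net feedback parameter λ = (−2.81) + (+0.552) + (+2.05) + (-0.388) = -0.596 W/m²/K.
ΔT = −F/λ = −6.16/(-0.596) = 10.34 °C.

10.34 °C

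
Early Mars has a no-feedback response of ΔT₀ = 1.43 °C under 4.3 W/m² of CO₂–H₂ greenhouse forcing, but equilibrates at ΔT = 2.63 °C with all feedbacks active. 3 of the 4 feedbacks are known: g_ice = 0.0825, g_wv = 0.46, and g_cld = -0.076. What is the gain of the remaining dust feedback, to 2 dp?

-0.01

Amplification A = ΔT/ΔT₀ = 2.63/1.43 = 1.839.
Total gain g = 1 − 1/A = 1 − 1/1.839 = 0.4562.
Known gains sum to 0.0825 + 0.46 − 0.076 = 0.4665.
g_dust = 0.4562 − 0.4665 = -0.01.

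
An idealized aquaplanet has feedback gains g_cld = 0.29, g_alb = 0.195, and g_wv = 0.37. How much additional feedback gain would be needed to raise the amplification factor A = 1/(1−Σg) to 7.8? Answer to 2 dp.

0.02

Current total gain = 0.855.
Target gain for A = 7.8: g* = 1 − 1/7.8 = 0.8718.
Additional gain needed = 0.8718 − 0.855 = 0.02.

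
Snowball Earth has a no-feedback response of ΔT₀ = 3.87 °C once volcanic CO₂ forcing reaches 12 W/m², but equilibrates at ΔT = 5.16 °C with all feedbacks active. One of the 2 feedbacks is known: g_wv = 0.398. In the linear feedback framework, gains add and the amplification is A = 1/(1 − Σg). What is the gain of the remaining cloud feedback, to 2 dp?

Amplification A = ΔT/ΔT₀ = 5.16/3.87 = 1.333.
Total gain g = 1 − 1/A = 1 − 1/1.333 = 0.2498.
The known gain is 0.398.
g_cld = 0.2498 − 0.398 = -0.15.

-0.15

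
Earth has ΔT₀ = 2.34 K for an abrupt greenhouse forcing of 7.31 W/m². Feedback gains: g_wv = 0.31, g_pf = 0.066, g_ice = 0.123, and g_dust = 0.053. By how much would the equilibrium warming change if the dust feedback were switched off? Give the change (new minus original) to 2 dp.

-0.55 K

Original: g = 0.552, ΔT = 2.34/(1−0.552) = 5.2232 K.
Without dust: g' = 0.499, ΔT' = 2.34/(1−0.499) = 4.6707 K.
Change = 4.6707 − 5.2232 = -0.55 K.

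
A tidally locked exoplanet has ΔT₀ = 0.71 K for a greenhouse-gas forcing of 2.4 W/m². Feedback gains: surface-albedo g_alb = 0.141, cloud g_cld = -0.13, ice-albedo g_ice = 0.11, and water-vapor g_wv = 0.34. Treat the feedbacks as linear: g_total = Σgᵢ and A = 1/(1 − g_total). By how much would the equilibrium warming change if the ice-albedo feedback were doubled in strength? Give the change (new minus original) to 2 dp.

Original: g = 0.461, ΔT = 0.71/(1−0.461) = 1.3173 K.
With doubled ice-albedo: g' = 0.571, ΔT' = 0.71/(1−0.571) = 1.6550 K.
Change = 1.6550 − 1.3173 = 0.34 K.

0.34 K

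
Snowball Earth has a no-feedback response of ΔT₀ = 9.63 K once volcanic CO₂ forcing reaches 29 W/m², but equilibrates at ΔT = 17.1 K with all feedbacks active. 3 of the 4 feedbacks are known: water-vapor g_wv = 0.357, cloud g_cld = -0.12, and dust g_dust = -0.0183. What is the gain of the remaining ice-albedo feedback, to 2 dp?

Amplification A = ΔT/ΔT₀ = 17.1/9.63 = 1.776.
Total gain g = 1 − 1/A = 1 − 1/1.776 = 0.4369.
Known gains sum to 0.357 − 0.12 − 0.0183 = 0.2187.
g_ice = 0.4369 − 0.2187 = 0.22.

0.22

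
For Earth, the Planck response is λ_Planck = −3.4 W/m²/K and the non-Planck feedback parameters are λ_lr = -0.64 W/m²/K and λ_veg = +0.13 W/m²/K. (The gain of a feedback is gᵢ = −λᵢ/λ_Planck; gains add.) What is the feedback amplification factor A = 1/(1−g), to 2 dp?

Convert to gains: g_lr = -0.64/3.4 = -0.1882; g_veg = 0.13/3.4 = 0.03824.
Total gain g = -0.14996.
A = 1/(1 + 0.14996) = 0.87.

0.87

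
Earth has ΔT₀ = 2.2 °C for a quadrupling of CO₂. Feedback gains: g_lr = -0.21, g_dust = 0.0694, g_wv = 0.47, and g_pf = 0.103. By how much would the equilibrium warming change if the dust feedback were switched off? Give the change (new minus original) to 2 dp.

-0.42 °C

Original: g = 0.4324, ΔT = 2.2/(1−0.4324) = 3.8760 °C.
Without dust: g' = 0.363, ΔT' = 2.2/(1−0.363) = 3.4537 °C.
Change = 3.4537 − 3.8760 = -0.42 °C.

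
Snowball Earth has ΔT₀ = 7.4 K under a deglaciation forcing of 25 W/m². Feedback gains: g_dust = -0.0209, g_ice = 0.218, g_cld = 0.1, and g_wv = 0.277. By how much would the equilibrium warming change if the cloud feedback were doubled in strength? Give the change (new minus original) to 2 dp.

5.33 K

Original: g = 0.5741, ΔT = 7.4/(1−0.5741) = 17.3750 K.
With doubled cloud: g' = 0.6741, ΔT' = 7.4/(1−0.6741) = 22.7064 K.
Change = 22.7064 − 17.3750 = 5.33 K.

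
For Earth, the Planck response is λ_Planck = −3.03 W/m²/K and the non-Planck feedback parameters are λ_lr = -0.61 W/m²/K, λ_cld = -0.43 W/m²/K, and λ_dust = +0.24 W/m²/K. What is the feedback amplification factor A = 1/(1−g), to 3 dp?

0.791

Convert to gains: g_lr = -0.61/3.03 = -0.2013; g_cld = -0.43/3.03 = -0.1419; g_dust = 0.24/3.03 = 0.07921.
Total gain g = -0.26399.
A = 1/(1 + 0.26399) = 0.791.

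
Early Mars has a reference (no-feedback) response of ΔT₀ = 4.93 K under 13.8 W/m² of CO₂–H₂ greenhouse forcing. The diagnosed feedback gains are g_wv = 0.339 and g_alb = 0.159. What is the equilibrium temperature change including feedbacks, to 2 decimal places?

Total gain g = 0.339 + 0.159 = 0.498.
Amplification A = 1/(1 − 0.498) = 1.992.
ΔT = 4.93 × 1.992 = 9.82 K.

9.82 K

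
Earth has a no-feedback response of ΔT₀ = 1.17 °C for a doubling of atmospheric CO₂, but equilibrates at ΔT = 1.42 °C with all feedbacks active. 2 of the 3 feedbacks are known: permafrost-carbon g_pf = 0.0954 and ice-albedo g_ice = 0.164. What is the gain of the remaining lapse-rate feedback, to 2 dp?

Amplification A = ΔT/ΔT₀ = 1.42/1.17 = 1.214.
Total gain g = 1 − 1/A = 1 − 1/1.214 = 0.1763.
Known gains sum to 0.0954 + 0.164 = 0.2594.
g_lr = 0.1763 − 0.2594 = -0.08.

-0.08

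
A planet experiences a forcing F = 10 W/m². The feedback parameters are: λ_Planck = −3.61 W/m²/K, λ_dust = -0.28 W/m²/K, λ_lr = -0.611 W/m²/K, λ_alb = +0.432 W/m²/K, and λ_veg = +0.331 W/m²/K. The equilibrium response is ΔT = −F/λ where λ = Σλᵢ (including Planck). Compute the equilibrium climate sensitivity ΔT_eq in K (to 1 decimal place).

2.7 K

Net feedback parameter λ = (−3.61) + (-0.28) + (-0.611) + (+0.432) + (+0.331) = -3.738 W/m²/K.
ΔT = −F/λ = −10/(-3.738) = 2.7 K.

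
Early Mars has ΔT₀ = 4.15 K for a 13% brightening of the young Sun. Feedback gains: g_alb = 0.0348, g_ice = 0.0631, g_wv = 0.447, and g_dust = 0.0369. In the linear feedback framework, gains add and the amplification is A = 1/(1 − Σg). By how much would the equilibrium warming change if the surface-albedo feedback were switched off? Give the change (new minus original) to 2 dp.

Original: g = 0.5818, ΔT = 4.15/(1−0.5818) = 9.9235 K.
Without surface-albedo: g' = 0.547, ΔT' = 4.15/(1−0.547) = 9.1611 K.
Change = 9.1611 − 9.9235 = -0.76 K.

-0.76 K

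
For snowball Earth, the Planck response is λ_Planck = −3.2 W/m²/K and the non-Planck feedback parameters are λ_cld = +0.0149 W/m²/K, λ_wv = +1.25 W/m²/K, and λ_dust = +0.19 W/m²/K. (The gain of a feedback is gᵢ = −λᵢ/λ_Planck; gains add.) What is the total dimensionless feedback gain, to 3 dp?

0.455

Convert to gains: g_cld = 0.0149/3.2 = 0.004656; g_wv = 1.25/3.2 = 0.3906; g_dust = 0.19/3.2 = 0.05937.
Total gain g = 0.454626.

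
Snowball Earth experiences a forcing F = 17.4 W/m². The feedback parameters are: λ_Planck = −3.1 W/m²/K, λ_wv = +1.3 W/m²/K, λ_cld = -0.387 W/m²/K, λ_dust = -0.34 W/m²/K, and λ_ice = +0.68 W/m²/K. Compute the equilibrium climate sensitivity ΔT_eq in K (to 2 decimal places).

9.42 K

Net feedback parameter λ = (−3.1) + (+1.3) + (-0.387) + (-0.34) + (+0.68) = -1.847 W/m²/K.
ΔT = −F/λ = −17.4/(-1.847) = 9.42 K.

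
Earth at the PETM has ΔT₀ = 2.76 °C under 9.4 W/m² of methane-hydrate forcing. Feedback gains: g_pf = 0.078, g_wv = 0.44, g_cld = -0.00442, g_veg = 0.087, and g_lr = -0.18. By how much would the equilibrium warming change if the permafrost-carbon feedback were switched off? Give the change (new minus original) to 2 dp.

-0.57 °C

Original: g = 0.42058, ΔT = 2.76/(1−0.42058) = 4.7634 °C.
Without permafrost-carbon: g' = 0.34258, ΔT' = 2.76/(1−0.34258) = 4.1982 °C.
Change = 4.1982 − 4.7634 = -0.57 °C.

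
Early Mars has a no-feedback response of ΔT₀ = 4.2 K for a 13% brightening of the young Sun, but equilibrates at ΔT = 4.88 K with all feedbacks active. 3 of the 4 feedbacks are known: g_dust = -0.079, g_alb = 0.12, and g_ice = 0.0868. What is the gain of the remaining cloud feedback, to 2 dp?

0.01

Amplification A = ΔT/ΔT₀ = 4.88/4.2 = 1.162.
Total gain g = 1 − 1/A = 1 − 1/1.162 = 0.1394.
Known gains sum to -0.079 + 0.12 + 0.0868 = 0.1278.
g_cld = 0.1394 − 0.1278 = 0.01.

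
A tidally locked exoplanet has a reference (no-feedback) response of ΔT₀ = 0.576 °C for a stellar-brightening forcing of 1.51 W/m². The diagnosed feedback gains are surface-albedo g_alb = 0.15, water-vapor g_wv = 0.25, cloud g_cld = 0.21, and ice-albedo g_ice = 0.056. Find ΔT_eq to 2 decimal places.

Total gain g = 0.15 + 0.25 + 0.21 + 0.056 = 0.666.
Amplification A = 1/(1 − 0.666) = 2.994.
ΔT = 0.576 × 2.994 = 1.72 °C.

1.72 °C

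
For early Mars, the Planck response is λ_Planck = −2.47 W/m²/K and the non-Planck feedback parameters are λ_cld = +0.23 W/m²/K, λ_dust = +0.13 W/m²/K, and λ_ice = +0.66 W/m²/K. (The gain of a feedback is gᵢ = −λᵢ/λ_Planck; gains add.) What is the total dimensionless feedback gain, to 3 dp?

Convert to gains: g_cld = 0.23/2.47 = 0.09312; g_dust = 0.13/2.47 = 0.05263; g_ice = 0.66/2.47 = 0.2672.
Total gain g = 0.41295.

0.413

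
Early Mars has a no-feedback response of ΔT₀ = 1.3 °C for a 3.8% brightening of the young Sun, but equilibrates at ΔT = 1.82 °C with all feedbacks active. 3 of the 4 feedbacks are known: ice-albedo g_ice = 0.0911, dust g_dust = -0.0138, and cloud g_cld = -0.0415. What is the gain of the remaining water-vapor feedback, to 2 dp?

Amplification A = ΔT/ΔT₀ = 1.82/1.3 = 1.4.
Total gain g = 1 − 1/A = 1 − 1/1.4 = 0.2857.
Known gains sum to 0.0911 − 0.0138 − 0.0415 = 0.0358.
g_wv = 0.2857 − 0.0358 = 0.25.

0.25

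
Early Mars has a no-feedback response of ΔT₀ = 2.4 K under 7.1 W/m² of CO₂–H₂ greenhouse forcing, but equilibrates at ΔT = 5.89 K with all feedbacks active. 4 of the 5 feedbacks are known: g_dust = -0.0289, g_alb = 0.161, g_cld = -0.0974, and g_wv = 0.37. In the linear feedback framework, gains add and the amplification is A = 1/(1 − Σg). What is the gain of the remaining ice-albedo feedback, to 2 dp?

0.19

Amplification A = ΔT/ΔT₀ = 5.89/2.4 = 2.454.
Total gain g = 1 − 1/A = 1 − 1/2.454 = 0.5925.
Known gains sum to -0.0289 + 0.161 − 0.0974 + 0.37 = 0.4047.
g_ice = 0.5925 − 0.4047 = 0.19.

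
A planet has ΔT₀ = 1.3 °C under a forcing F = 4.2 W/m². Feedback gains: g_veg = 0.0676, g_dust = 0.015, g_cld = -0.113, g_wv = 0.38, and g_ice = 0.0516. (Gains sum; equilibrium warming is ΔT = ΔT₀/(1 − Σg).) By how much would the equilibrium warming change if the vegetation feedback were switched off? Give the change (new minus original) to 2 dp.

-0.22 °C

Original: g = 0.4012, ΔT = 1.3/(1−0.4012) = 2.1710 °C.
Without vegetation: g' = 0.3336, ΔT' = 1.3/(1−0.3336) = 1.9508 °C.
Change = 1.9508 − 2.1710 = -0.22 °C.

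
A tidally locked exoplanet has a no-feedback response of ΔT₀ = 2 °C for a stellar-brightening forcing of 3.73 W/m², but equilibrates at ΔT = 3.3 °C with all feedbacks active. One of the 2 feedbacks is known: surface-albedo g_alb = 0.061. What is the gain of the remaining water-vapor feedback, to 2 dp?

0.33

Amplification A = ΔT/ΔT₀ = 3.3/2 = 1.65.
Total gain g = 1 − 1/A = 1 − 1/1.65 = 0.3939.
The known gain is 0.061.
g_wv = 0.3939 − 0.061 = 0.33.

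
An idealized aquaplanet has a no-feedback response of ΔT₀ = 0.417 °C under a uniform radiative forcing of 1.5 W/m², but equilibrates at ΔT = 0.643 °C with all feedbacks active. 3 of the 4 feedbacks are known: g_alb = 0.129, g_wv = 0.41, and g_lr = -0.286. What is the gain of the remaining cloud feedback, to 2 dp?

0.10

Amplification A = ΔT/ΔT₀ = 0.643/0.417 = 1.542.
Total gain g = 1 − 1/A = 1 − 1/1.542 = 0.3515.
Known gains sum to 0.129 + 0.41 − 0.286 = 0.253.
g_cld = 0.3515 − 0.253 = 0.10.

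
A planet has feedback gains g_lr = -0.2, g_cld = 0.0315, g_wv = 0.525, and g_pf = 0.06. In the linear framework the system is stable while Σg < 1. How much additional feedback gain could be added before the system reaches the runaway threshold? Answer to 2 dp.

0.58

Current total gain = -0.2 + 0.0315 + 0.525 + 0.06 = 0.4165.
Margin to runaway = 1 − 0.4165 = 0.58.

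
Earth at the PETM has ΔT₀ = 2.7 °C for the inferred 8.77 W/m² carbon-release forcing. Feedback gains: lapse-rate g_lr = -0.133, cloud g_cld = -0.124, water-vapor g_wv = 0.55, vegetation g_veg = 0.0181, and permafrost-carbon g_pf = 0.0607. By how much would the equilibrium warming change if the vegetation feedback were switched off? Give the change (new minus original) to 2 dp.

Original: g = 0.3718, ΔT = 2.7/(1−0.3718) = 4.2980 °C.
Without vegetation: g' = 0.3537, ΔT' = 2.7/(1−0.3537) = 4.1776 °C.
Change = 4.1776 − 4.2980 = -0.12 °C.

-0.12 °C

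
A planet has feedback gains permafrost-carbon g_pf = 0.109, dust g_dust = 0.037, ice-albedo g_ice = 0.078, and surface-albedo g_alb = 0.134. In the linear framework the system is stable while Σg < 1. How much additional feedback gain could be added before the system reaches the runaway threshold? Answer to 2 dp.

0.64

Current total gain = 0.109 + 0.037 + 0.078 + 0.134 = 0.358.
Margin to runaway = 1 − 0.358 = 0.64.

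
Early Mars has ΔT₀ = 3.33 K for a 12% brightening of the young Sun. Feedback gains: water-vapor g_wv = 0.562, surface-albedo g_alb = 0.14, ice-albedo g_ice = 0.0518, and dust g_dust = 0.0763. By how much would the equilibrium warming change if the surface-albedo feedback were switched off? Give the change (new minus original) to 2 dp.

Original: g = 0.8301, ΔT = 3.33/(1−0.8301) = 19.5998 K.
Without surface-albedo: g' = 0.6901, ΔT' = 3.33/(1−0.6901) = 10.7454 K.
Change = 10.7454 − 19.5998 = -8.85 K.

-8.85 K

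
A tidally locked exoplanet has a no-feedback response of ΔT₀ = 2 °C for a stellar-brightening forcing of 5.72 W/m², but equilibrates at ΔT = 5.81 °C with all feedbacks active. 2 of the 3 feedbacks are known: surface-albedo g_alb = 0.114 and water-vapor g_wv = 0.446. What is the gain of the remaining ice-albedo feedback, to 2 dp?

Amplification A = ΔT/ΔT₀ = 5.81/2 = 2.905.
Total gain g = 1 − 1/A = 1 − 1/2.905 = 0.6558.
Known gains sum to 0.114 + 0.446 = 0.56.
g_ice = 0.6558 − 0.56 = 0.10.

0.10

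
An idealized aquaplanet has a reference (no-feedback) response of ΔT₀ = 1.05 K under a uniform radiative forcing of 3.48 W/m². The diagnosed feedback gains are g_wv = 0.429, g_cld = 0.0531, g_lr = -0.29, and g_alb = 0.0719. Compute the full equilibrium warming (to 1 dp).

Total gain g = 0.429 + 0.0531 − 0.29 + 0.0719 = 0.264.
Amplification A = 1/(1 − 0.264) = 1.359.
ΔT = 1.05 × 1.359 = 1.4 K.

1.4 K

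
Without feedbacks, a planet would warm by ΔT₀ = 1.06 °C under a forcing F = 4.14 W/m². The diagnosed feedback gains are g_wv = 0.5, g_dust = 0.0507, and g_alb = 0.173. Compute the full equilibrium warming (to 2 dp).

3.84 °C

Total gain g = 0.5 + 0.0507 + 0.173 = 0.7237.
Amplification A = 1/(1 − 0.7237) = 3.619.
ΔT = 1.06 × 3.619 = 3.84 °C.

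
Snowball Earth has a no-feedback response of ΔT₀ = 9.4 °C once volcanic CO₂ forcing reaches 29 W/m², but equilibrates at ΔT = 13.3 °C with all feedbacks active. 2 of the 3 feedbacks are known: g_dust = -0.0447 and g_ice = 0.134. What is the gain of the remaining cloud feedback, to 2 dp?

Amplification A = ΔT/ΔT₀ = 13.3/9.4 = 1.415.
Total gain g = 1 − 1/A = 1 − 1/1.415 = 0.2933.
Known gains sum to -0.0447 + 0.134 = 0.0893.
g_cld = 0.2933 − 0.0893 = 0.20.

0.20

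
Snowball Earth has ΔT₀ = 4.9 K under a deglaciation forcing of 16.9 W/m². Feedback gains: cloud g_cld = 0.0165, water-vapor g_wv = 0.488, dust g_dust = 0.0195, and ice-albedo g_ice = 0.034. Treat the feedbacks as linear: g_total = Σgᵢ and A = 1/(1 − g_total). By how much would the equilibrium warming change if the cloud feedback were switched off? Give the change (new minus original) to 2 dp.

-0.40 K

Original: g = 0.558, ΔT = 4.9/(1−0.558) = 11.0860 K.
Without cloud: g' = 0.5415, ΔT' = 4.9/(1−0.5415) = 10.6870 K.
Change = 10.6870 − 11.0860 = -0.40 K.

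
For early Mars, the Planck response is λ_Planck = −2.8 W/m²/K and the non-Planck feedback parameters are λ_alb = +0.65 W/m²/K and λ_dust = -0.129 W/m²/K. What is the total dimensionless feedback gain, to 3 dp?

Convert to gains: g_alb = 0.65/2.8 = 0.2321; g_dust = -0.129/2.8 = -0.04607.
Total gain g = 0.18603.

0.186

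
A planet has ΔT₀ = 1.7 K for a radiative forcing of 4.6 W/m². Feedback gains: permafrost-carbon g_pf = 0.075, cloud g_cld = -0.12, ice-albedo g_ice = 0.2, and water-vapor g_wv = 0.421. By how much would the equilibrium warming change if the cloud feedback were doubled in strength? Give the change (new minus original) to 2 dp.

-0.88 K

Original: g = 0.576, ΔT = 1.7/(1−0.576) = 4.0094 K.
With doubled cloud: g' = 0.456, ΔT' = 1.7/(1−0.456) = 3.1250 K.
Change = 3.1250 − 4.0094 = -0.88 K.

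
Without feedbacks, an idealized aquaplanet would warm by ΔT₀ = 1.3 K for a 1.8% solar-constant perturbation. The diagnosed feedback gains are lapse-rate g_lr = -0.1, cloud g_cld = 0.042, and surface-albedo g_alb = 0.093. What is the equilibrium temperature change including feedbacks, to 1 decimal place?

1.3 K

Total gain g = -0.1 + 0.042 + 0.093 = 0.035.
Amplification A = 1/(1 − 0.035) = 1.036.
ΔT = 1.3 × 1.036 = 1.3 K.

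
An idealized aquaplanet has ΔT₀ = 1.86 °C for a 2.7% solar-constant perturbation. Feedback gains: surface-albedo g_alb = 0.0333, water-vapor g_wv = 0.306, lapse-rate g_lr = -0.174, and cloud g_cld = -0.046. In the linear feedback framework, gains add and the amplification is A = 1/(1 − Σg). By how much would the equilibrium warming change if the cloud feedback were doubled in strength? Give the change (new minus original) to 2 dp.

-0.10 °C

Original: g = 0.1193, ΔT = 1.86/(1−0.1193) = 2.1120 °C.
With doubled cloud: g' = 0.0733, ΔT' = 1.86/(1−0.0733) = 2.0071 °C.
Change = 2.0071 − 2.1120 = -0.10 °C.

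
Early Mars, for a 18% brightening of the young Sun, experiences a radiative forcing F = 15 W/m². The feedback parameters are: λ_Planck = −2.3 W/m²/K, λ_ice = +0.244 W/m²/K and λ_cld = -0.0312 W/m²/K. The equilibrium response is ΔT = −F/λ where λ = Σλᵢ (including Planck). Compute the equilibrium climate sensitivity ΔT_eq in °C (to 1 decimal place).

7.2 °C

Net feedback parameter λ = (−2.3) + (+0.244) + (-0.0312) = -2.0872 W/m²/K.
ΔT = −F/λ = −15/(-2.0872) = 7.2 °C.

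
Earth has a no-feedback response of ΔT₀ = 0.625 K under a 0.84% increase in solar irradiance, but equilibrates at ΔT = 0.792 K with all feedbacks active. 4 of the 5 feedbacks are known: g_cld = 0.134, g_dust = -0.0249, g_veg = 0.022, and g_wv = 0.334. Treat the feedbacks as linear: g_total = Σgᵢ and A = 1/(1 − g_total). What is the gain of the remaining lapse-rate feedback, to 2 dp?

-0.25

Amplification A = ΔT/ΔT₀ = 0.792/0.625 = 1.267.
Total gain g = 1 − 1/A = 1 − 1/1.267 = 0.2107.
Known gains sum to 0.134 − 0.0249 + 0.022 + 0.334 = 0.4651.
g_lr = 0.2107 − 0.4651 = -0.25.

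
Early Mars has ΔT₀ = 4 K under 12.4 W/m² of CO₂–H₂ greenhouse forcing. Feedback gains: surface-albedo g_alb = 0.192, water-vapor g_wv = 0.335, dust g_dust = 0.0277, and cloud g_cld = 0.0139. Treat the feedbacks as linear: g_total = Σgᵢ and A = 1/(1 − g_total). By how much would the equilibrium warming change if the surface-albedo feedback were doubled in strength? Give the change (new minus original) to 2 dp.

7.44 K

Original: g = 0.5686, ΔT = 4/(1−0.5686) = 9.2721 K.
With doubled surface-albedo: g' = 0.7606, ΔT' = 4/(1−0.7606) = 16.7084 K.
Change = 16.7084 − 9.2721 = 7.44 K.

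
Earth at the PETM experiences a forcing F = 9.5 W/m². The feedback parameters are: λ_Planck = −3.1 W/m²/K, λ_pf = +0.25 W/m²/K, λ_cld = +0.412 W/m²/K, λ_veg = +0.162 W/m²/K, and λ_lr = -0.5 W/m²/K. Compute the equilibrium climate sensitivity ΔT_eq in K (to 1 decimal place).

Net feedback parameter λ = (−3.1) + (+0.25) + (+0.412) + (+0.162) + (-0.5) = -2.776 W/m²/K.
ΔT = −F/λ = −9.5/(-2.776) = 3.4 K.

3.4 K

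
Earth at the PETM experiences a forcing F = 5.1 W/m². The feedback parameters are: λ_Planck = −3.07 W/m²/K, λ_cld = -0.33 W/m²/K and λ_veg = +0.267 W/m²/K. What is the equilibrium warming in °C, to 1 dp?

1.6 °C

Net feedback parameter λ = (−3.07) + (-0.33) + (+0.267) = -3.133 W/m²/K.
ΔT = −F/λ = −5.1/(-3.133) = 1.6 °C.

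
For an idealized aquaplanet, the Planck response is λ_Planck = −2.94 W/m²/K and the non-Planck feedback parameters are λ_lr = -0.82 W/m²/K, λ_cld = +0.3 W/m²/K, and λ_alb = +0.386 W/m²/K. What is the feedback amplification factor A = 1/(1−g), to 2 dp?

Convert to gains: g_lr = -0.82/2.94 = -0.2789; g_cld = 0.3/2.94 = 0.102; g_alb = 0.386/2.94 = 0.1313.
Total gain g = -0.0456.
A = 1/(1 + 0.0456) = 0.96.

0.96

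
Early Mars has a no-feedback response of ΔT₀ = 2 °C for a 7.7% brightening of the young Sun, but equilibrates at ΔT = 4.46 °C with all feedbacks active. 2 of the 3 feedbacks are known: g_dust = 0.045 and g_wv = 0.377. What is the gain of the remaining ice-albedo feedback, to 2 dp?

0.13

Amplification A = ΔT/ΔT₀ = 4.46/2 = 2.23.
Total gain g = 1 − 1/A = 1 − 1/2.23 = 0.5516.
Known gains sum to 0.045 + 0.377 = 0.422.
g_ice = 0.5516 − 0.422 = 0.13.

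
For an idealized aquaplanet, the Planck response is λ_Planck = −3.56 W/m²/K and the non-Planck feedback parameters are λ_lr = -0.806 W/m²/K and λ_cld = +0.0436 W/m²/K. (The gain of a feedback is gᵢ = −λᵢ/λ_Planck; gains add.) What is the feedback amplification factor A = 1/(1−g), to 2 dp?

0.82

Convert to gains: g_lr = -0.806/3.56 = -0.2264; g_cld = 0.0436/3.56 = 0.01225.
Total gain g = -0.21415.
A = 1/(1 + 0.21415) = 0.82.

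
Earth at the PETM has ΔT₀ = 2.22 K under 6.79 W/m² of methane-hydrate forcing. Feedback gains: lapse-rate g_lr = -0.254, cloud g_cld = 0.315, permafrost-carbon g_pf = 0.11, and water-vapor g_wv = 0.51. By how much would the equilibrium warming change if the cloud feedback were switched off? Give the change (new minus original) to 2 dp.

Original: g = 0.681, ΔT = 2.22/(1−0.681) = 6.9592 K.
Without cloud: g' = 0.366, ΔT' = 2.22/(1−0.366) = 3.5016 K.
Change = 3.5016 − 6.9592 = -3.46 K.

-3.46 K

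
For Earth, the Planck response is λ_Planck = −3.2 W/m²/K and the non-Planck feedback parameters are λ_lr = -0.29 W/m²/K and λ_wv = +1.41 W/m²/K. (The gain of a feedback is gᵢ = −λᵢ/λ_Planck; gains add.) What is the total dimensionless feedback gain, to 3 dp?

0.350

Convert to gains: g_lr = -0.29/3.2 = -0.09062; g_wv = 1.41/3.2 = 0.4406.
Total gain g = 0.34998.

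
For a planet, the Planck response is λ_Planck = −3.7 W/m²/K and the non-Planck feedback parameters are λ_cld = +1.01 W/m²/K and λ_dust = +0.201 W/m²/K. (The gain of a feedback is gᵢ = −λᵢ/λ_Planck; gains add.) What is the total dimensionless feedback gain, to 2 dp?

Convert to gains: g_cld = 1.01/3.7 = 0.273; g_dust = 0.201/3.7 = 0.05432.
Total gain g = 0.32732.

0.33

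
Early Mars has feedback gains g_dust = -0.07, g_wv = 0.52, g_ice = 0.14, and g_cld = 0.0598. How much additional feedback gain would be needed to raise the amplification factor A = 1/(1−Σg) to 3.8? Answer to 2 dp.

Current total gain = 0.6498.
Target gain for A = 3.8: g* = 1 − 1/3.8 = 0.7368.
Additional gain needed = 0.7368 − 0.6498 = 0.09.

0.09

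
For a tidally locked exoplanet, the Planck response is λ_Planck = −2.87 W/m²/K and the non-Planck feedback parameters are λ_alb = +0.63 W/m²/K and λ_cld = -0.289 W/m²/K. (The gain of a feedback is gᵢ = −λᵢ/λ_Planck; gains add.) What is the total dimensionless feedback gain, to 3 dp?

0.119

Convert to gains: g_alb = 0.63/2.87 = 0.2195; g_cld = -0.289/2.87 = -0.1007.
Total gain g = 0.1188.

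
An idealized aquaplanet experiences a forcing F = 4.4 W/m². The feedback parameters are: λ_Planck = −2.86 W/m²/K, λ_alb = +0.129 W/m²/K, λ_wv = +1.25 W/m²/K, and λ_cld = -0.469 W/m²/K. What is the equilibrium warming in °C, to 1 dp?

Net feedback parameter λ = (−2.86) + (+0.129) + (+1.25) + (-0.469) = -1.95 W/m²/K.
ΔT = −F/λ = −4.4/(-1.95) = 2.3 °C.

2.3 °C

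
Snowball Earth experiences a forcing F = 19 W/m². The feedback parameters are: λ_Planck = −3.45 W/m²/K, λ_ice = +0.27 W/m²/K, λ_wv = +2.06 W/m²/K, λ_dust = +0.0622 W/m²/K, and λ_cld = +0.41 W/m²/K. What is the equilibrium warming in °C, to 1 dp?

Net feedback parameter λ = (−3.45) + (+0.27) + (+2.06) + (+0.0622) + (+0.41) = -0.6478 W/m²/K.
ΔT = −F/λ = −19/(-0.6478) = 29.3 °C.

29.3 °C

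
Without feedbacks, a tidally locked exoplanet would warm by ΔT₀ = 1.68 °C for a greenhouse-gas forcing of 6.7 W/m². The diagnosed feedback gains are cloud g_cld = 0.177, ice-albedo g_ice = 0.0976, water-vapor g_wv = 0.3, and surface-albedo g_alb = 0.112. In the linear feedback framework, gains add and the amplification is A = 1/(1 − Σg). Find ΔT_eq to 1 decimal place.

Total gain g = 0.177 + 0.0976 + 0.3 + 0.112 = 0.6866.
Amplification A = 1/(1 − 0.6866) = 3.191.
ΔT = 1.68 × 3.191 = 5.4 °C.

5.4 °C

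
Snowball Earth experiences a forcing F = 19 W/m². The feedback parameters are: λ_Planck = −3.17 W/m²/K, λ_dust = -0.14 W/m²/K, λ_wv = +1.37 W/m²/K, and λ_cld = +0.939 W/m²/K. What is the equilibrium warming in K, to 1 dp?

19.0 K

Net feedback parameter λ = (−3.17) + (-0.14) + (+1.37) + (+0.939) = -1.001 W/m²/K.
ΔT = −F/λ = −19/(-1.001) = 19.0 K.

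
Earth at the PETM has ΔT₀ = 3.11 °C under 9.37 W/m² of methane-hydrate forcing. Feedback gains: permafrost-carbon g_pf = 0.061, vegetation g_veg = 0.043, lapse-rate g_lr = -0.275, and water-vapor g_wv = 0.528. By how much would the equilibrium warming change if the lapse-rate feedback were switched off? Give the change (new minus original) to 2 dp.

Original: g = 0.357, ΔT = 3.11/(1−0.357) = 4.8367 °C.
Without lapse-rate: g' = 0.632, ΔT' = 3.11/(1−0.632) = 8.4511 °C.
Change = 8.4511 − 4.8367 = 3.61 °C.

3.61 °C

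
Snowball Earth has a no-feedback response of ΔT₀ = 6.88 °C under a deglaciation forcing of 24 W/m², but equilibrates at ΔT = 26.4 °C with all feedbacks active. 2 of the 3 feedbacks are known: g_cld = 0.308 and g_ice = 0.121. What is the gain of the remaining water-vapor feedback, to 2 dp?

Amplification A = ΔT/ΔT₀ = 26.4/6.88 = 3.837.
Total gain g = 1 − 1/A = 1 − 1/3.837 = 0.7394.
Known gains sum to 0.308 + 0.121 = 0.429.
g_wv = 0.7394 − 0.429 = 0.31.

0.31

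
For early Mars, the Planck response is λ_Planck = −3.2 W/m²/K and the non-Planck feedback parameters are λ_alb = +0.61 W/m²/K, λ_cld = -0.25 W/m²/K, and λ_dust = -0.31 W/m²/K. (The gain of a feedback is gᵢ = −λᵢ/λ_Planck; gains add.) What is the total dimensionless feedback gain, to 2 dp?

0.02

Convert to gains: g_alb = 0.61/3.2 = 0.1906; g_cld = -0.25/3.2 = -0.07812; g_dust = -0.31/3.2 = -0.09687.
Total gain g = 0.01561.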